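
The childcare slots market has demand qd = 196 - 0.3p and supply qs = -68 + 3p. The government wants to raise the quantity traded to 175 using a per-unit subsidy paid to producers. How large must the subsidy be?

At q = 175, invert demand for the buyer price: pb = (196 − 175)/0.3 = 70; invert supply for the seller price: ps = (175 − (-68))/3 = 81.
The subsidy must fill the gap: s = ps − pb = 81 − 70 = 11.

Required subsidy s = 11 per unit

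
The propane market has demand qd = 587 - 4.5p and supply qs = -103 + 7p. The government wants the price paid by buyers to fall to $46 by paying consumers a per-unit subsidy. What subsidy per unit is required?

Required subsidy s = $23 per unit

At a buyer price of 46, quantity demanded is 587 − 4.5·46 = 380.
Sellers supply 380 only when they receive ps with -103 + 7·ps = 380, i.e. ps = 69.
s = ps − pb = 69 − 46 = 23.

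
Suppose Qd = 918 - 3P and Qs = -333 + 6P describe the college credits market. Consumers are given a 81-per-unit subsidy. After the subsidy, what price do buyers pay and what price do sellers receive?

Pre-subsidy: 918 - 3P = -333 + 6P gives P* = 139, Q* = 501.
With the rebate, buyers effectively pay Pb = Ps − 81, where Ps is the price sellers receive.
Demand in terms of Ps becomes Qd = 918 − 3(Ps − 81) = 1161 - 3Ps. Setting this equal to supply: 1161 - 3Ps = -333 + 6Ps, so Ps = 166.
Buyers pay Pb = 166 − 81 = 85; Q' = -333 + 6·166 = 663.

Buyers pay 85; sellers receive 166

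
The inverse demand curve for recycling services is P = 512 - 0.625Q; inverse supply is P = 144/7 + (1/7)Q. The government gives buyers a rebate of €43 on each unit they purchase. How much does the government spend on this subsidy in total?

Government cost = €29928

Pre-subsidy: 512 - 0.625Q = 144/7 + (1/7)Q gives Q* = 640 and P* = 112.
With the rebate, buyers effectively pay Pb = Ps − 43, where Ps is the price sellers receive.
On the curves, Pb = 512 - 0.625Q and Ps = 144/7 + (1/7)Q; the wedge Ps − Pb = 43 gives 144/7 + (1/7)Q − (512 - 0.625Q) = 43, so Q' = 696.
Then Pb = 512 − 0.625·696 = 77 and Ps = 144/7 + (1/7)·696 = 120.
Government outlay = subsidy × quantity = 43 × 696 = 29928.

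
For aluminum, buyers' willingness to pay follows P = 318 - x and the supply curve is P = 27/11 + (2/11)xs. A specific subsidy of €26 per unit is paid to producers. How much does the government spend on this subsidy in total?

Government cost = €7514

Pre-subsidy: 318 - x = 27/11 + (2/11)x gives x* = 267 and P* = 51.
With the subsidy, sellers receive Ps = Pb + 26 for each unit, where Pb is the price buyers pay.
On the curves, Pb = 318 - x and Ps = 27/11 + (2/11)x; the wedge Ps − Pb = 26 gives 27/11 + (2/11)x − (318 - x) = 26, so x' = 289.
Then Pb = 318 − 1·289 = 29 and Ps = 27/11 + (2/11)·289 = 55.
Government outlay = subsidy × quantity = 26 × 289 = 7514.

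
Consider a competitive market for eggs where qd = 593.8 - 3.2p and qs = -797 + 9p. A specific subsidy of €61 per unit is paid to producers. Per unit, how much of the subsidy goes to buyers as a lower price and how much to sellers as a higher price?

Buyers gain €45 per unit; sellers gain €16 per unit

Pre-subsidy: 593.8 - 3.2p = -797 + 9p gives p* = 114, q* = 229.
With the subsidy, sellers receive ps = pb + 61 for each unit, where pb is the price buyers pay.
Supply in terms of pb becomes qs = -797 + 9(pb + 61) = -248 + 9pb. Setting this equal to demand: 593.8 - 3.2pb = -248 + 9pb, so pb = 69.
Sellers receive ps = 69 + 61 = 130; q' = 593.8 − 3.2·69 = 373.
Buyers' price falls by p* − pb = 114 − 69 = 45; sellers' price rises by ps − p* = 130 − 114 = 16.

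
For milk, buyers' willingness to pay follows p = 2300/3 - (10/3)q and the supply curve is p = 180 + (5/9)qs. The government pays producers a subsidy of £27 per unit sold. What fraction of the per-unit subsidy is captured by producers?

Pre-subsidy: 2300/3 - (10/3)q = 180 + (5/9)q gives q* = 1056/7 and p* = 5540/21.
With the subsidy, sellers receive ps = pb + 27 for each unit, where pb is the price buyers pay.
On the curves, pb = 2300/3 - (10/3)q and ps = 180 + (5/9)q; the wedge ps − pb = 27 gives 180 + (5/9)q − (2300/3 - (10/3)q) = 27, so q' = 157.8.
Then pb = 2300/3 − (10/3)·157.8 = 722/3 and ps = 180 + (5/9)·157.8 = 803/3.
Buyers' price falls by p* − pb = 5540/21 − 722/3 = 162/7; sellers' price rises by ps − p* = 803/3 − 5540/21 = 27/7.
So producers capture (27/7)/27 = 1/7 of each unit of subsidy.

Producer share = 1/7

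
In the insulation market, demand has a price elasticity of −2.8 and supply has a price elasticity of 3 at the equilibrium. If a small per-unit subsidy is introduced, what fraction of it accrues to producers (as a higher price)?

For a small subsidy around the equilibrium, the benefit split depends on the relative slopes, which at a point are proportional to the elasticities.
Buyer share = εs/(εs + |εd|) = 3/(3 + 2.8) = 15/29; seller share = |εd|/(εs + |εd|) = 14/29.
So producers capture 14/29 of the subsidy.

Producer share = 14/29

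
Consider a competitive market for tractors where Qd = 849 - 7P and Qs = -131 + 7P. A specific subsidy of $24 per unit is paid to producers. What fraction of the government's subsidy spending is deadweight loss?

Pre-subsidy: 849 - 7P = -131 + 7P gives P* = 70, Q* = 359.
With the subsidy, sellers receive Ps = Pb + 24 for each unit, where Pb is the price buyers pay.
Supply in terms of Pb becomes Qs = -131 + 7(Pb + 24) = 37 + 7Pb. Setting this equal to demand: 849 - 7Pb = 37 + 7Pb, so Pb = 58.
Sellers receive Ps = 58 + 24 = 82; Q' = 849 − 7·58 = 443.
ΔCS = ½(359 + 443)(70 − 58) = 4812; ΔPS = ½(359 + 443)(82 − 70) = 4812.
Government spending = 24 × 443 = 10632.
DWL = ½ × 24 × (443 − 359) = 1008; fraction = 1008 / 10632 = 42/443.

DWL / government spending = 42/443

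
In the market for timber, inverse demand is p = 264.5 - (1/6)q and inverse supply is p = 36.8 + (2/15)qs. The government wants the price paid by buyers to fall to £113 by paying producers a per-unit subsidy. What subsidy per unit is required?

At a buyer price of 113, quantity demanded is 1587 − 6·113 = 909.
Sellers supply 909 only when they receive ps = 36.8 + (2/15)·909 = 158.
s = ps − pb = 158 − 113 = 45.

Required subsidy s = £45 per unit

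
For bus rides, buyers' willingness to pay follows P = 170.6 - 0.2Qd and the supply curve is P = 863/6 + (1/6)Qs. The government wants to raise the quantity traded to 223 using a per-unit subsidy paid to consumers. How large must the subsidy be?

Required subsidy s = 55 per unit

At Q = 223, from the demand curve buyers pay Pb = 170.6 − 0.2·223 = 126; from the supply curve sellers need Ps = 863/6 + (1/6)·223 = 181.
The subsidy must fill the gap: s = Ps − Pb = 181 − 126 = 55.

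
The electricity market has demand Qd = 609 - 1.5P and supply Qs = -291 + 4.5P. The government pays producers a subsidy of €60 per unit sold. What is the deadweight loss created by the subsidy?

Deadweight loss = €2025

Pre-subsidy: 609 - 1.5P = -291 + 4.5P gives P* = 150, Q* = 384.
With the subsidy, sellers receive Ps = Pb + 60 for each unit, where Pb is the price buyers pay.
Supply in terms of Pb becomes Qs = -291 + 4.5(Pb + 60) = -21 + 4.5Pb. Setting this equal to demand: 609 - 1.5Pb = -21 + 4.5Pb, so Pb = 105.
Sellers receive Ps = 105 + 60 = 165; Q' = 609 − 1.5·105 = 451.5.
The subsidy expands output by 451.5 − 384 = 67.5 past the efficient level; on those units the gap between marginal cost and willingness to pay runs from 0 up to 60.
DWL = ½ × 60 × 67.5 = 2025.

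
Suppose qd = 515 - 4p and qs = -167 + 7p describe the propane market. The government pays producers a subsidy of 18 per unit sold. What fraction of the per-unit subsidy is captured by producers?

Producer share = 4/11

Pre-subsidy: 515 - 4p = -167 + 7p gives p* = 62, q* = 267.
With the subsidy, sellers receive ps = pb + 18 for each unit, where pb is the price buyers pay.
Supply in terms of pb becomes qs = -167 + 7(pb + 18) = -41 + 7pb. Setting this equal to demand: 515 - 4pb = -41 + 7pb, so pb = 556/11.
Sellers receive ps = 556/11 + 18 = 754/11; q' = 515 − 4·(556/11) = 3441/11.
Buyers' price falls by p* − pb = 62 − 556/11 = 126/11; sellers' price rises by ps − p* = 754/11 − 62 = 72/11.
So producers capture (72/11)/18 = 4/11 of each unit of subsidy.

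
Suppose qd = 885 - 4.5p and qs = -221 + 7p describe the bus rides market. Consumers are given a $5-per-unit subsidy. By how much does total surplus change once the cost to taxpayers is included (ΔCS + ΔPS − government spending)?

Net change in total surplus = -1575/46

Pre-subsidy: 885 - 4.5p = -221 + 7p gives p* = 2212/23, q* = 10401/23.
With the rebate, buyers effectively pay pb = ps − 5, where ps is the price sellers receive.
Demand in terms of ps becomes qd = 885 − 4.5(ps − 5) = 907.5 - 4.5ps. Setting this equal to supply: 907.5 - 4.5ps = -221 + 7ps, so ps = 2257/23.
Buyers pay pb = 2257/23 − 5 = 2142/23; q' = -221 + 7·(2257/23) = 10716/23.
ΔCS = ½(10401/23 + 10716/23)(2212/23 − 2142/23) = 739095/529; ΔPS = ½(10401/23 + 10716/23)(2257/23 − 2212/23) = 950265/1058.
Government spending = 5 × 10716/23 = 53580/23.
Net change = 739095/529 + 950265/1058 − 53580/23 = -1575/46. The loss equals the DWL triangle ½·5·315/23.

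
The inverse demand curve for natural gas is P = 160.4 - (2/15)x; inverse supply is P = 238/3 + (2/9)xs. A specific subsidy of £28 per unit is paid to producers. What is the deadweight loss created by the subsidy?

Deadweight loss = £1102.5

Pre-subsidy: 160.4 - (2/15)x = 238/3 + (2/9)x gives x* = 228 and P* = 130.
With the subsidy, sellers receive Ps = Pb + 28 for each unit, where Pb is the price buyers pay.
On the curves, Pb = 160.4 - (2/15)x and Ps = 238/3 + (2/9)x; the wedge Ps − Pb = 28 gives 238/3 + (2/9)x − (160.4 - (2/15)x) = 28, so x' = 306.75.
Then Pb = 160.4 − (2/15)·306.75 = 119.5 and Ps = 238/3 + (2/9)·306.75 = 147.5.
The subsidy expands output by 306.75 − 228 = 78.75 past the efficient level; on those units the gap between marginal cost and willingness to pay runs from 0 up to 28.
DWL = ½ × 28 × 78.75 = 1102.5.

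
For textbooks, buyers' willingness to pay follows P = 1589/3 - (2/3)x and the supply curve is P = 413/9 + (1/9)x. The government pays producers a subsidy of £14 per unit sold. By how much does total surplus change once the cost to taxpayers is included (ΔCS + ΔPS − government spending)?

Net change in total surplus = -£126

Pre-subsidy: 1589/3 - (2/3)x = 413/9 + (1/9)x gives x* = 622 and P* = 115.
With the subsidy, sellers receive Ps = Pb + 14 for each unit, where Pb is the price buyers pay.
On the curves, Pb = 1589/3 - (2/3)x and Ps = 413/9 + (1/9)x; the wedge Ps − Pb = 14 gives 413/9 + (1/9)x − (1589/3 - (2/3)x) = 14, so x' = 640.
Then Pb = 1589/3 − (2/3)·640 = 103 and Ps = 413/9 + (1/9)·640 = 117.
ΔCS = ½(622 + 640)(115 − 103) = 7572; ΔPS = ½(622 + 640)(117 − 115) = 1262.
Government spending = 14 × 640 = 8960.
Net change = 7572 + 1262 − 8960 = -126. The loss equals the DWL triangle ½·14·18.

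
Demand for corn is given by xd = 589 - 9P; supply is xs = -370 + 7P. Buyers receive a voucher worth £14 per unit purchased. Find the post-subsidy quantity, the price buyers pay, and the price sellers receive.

Pre-subsidy: 589 - 9P = -370 + 7P gives P* = 59.9375, x* = 49.5625.
With the rebate, buyers effectively pay Pb = Ps − 14, where Ps is the price sellers receive.
Demand in terms of Ps becomes xd = 589 − 9(Ps − 14) = 715 - 9Ps. Setting this equal to supply: 715 - 9Ps = -370 + 7Ps, so Ps = 67.8125.
Buyers pay Pb = 67.8125 − 14 = 53.8125; x' = -370 + 7·67.8125 = 104.6875.

x' = 104.6875; buyers pay £53.8125; sellers receive £67.8125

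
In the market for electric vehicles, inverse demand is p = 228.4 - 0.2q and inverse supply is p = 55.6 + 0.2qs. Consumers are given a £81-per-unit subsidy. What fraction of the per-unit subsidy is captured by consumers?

Pre-subsidy: 228.4 - 0.2q = 55.6 + 0.2q gives q* = 432 and p* = 142.
With the rebate, buyers effectively pay pb = ps − 81, where ps is the price sellers receive.
On the curves, pb = 228.4 - 0.2q and ps = 55.6 + 0.2q; the wedge ps − pb = 81 gives 55.6 + 0.2q − (228.4 - 0.2q) = 81, so q' = 634.5.
Then pb = 228.4 − 0.2·634.5 = 101.5 and ps = 55.6 + 0.2·634.5 = 182.5.
Buyers' price falls by p* − pb = 142 − 101.5 = 40.5; sellers' price rises by ps − p* = 182.5 − 142 = 40.5.
So consumers capture 40.5/81 = 0.5 of each unit of subsidy.

Consumer share = 0.5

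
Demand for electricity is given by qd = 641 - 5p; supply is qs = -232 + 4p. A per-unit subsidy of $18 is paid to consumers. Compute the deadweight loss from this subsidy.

Deadweight loss = $360

Pre-subsidy: 641 - 5p = -232 + 4p gives p* = 97, q* = 156.
With the rebate, buyers effectively pay pb = ps − 18, where ps is the price sellers receive.
Demand in terms of ps becomes qd = 641 − 5(ps − 18) = 731 - 5ps. Setting this equal to supply: 731 - 5ps = -232 + 4ps, so ps = 107.
Buyers pay pb = 107 − 18 = 89; q' = -232 + 4·107 = 196.
The subsidy expands output by 196 − 156 = 40 past the efficient level; on those units the gap between marginal cost and willingness to pay runs from 0 up to 18.
DWL = ½ × 18 × 40 = 360.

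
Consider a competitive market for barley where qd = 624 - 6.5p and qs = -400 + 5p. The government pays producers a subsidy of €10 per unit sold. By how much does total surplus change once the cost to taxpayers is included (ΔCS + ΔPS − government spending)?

Pre-subsidy: 624 - 6.5p = -400 + 5p gives p* = 2048/23, q* = 1040/23.
With the subsidy, sellers receive ps = pb + 10 for each unit, where pb is the price buyers pay.
Supply in terms of pb becomes qs = -400 + 5(pb + 10) = -350 + 5pb. Setting this equal to demand: 624 - 6.5pb = -350 + 5pb, so pb = 1948/23.
Sellers receive ps = 1948/23 + 10 = 2178/23; q' = 624 − 6.5·(1948/23) = 1690/23.
ΔCS = ½(1040/23 + 1690/23)(2048/23 − 1948/23) = 136500/529; ΔPS = ½(1040/23 + 1690/23)(2178/23 − 2048/23) = 177450/529.
Government spending = 10 × 1690/23 = 16900/23.
Net change = 136500/529 + 177450/529 − 16900/23 = -3250/23. The loss equals the DWL triangle ½·10·650/23.

Net change in total surplus = -3250/23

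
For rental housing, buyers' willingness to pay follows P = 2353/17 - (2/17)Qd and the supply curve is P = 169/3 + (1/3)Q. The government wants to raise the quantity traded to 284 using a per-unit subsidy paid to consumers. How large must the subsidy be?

At Q = 284, from the demand curve buyers pay Pb = 2353/17 − (2/17)·284 = 105; from the supply curve sellers need Ps = 169/3 + (1/3)·284 = 151.
The subsidy must fill the gap: s = Ps − Pb = 151 − 105 = 46.

Required subsidy s = 46 per unit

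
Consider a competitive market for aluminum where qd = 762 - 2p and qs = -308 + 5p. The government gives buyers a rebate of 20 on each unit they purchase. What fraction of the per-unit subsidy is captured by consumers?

Pre-subsidy: 762 - 2p = -308 + 5p gives p* = 1070/7, q* = 3194/7.
With the rebate, buyers effectively pay pb = ps − 20, where ps is the price sellers receive.
Demand in terms of ps becomes qd = 762 − 2(ps − 20) = 802 - 2ps. Setting this equal to supply: 802 - 2ps = -308 + 5ps, so ps = 1110/7.
Buyers pay pb = 1110/7 − 20 = 970/7; q' = -308 + 5·(1110/7) = 3394/7.
Buyers' price falls by p* − pb = 1070/7 − 970/7 = 100/7; sellers' price rises by ps − p* = 1110/7 − 1070/7 = 40/7.
So consumers capture (100/7)/20 = 5/7 of each unit of subsidy.

Consumer share = 5/7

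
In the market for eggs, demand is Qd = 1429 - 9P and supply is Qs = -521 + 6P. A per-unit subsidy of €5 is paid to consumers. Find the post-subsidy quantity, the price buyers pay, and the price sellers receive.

Q' = 277; buyers pay €128; sellers receive €133

Pre-subsidy: 1429 - 9P = -521 + 6P gives P* = 130, Q* = 259.
With the rebate, buyers effectively pay Pb = Ps − 5, where Ps is the price sellers receive.
Demand in terms of Ps becomes Qd = 1429 − 9(Ps − 5) = 1474 - 9Ps. Setting this equal to supply: 1474 - 9Ps = -521 + 6Ps, so Ps = 133.
Buyers pay Pb = 133 − 5 = 128; Q' = -521 + 6·133 = 277.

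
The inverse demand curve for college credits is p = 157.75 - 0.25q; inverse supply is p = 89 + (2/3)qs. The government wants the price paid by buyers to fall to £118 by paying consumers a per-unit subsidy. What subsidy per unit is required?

Required subsidy s = £77 per unit

At a buyer price of 118, quantity demanded is 631 − 4·118 = 159.
Sellers supply 159 only when they receive ps = 89 + (2/3)·159 = 195.
s = ps − pb = 195 − 118 = 77.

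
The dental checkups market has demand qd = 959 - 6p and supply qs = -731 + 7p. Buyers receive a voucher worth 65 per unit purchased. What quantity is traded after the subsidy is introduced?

q' = 389

Pre-subsidy: 959 - 6p = -731 + 7p gives p* = 130, q* = 179.
With the rebate, buyers effectively pay pb = ps − 65, where ps is the price sellers receive.
Demand in terms of ps becomes qd = 959 − 6(ps − 65) = 1349 - 6ps. Setting this equal to supply: 1349 - 6ps = -731 + 7ps, so ps = 160.
Buyers pay pb = 160 − 65 = 95; q' = -731 + 7·160 = 389.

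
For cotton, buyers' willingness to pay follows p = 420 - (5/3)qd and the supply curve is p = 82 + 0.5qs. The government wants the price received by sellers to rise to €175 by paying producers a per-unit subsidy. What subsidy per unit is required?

Required subsidy s = €65 per unit

At a seller price of 175, quantity supplied is -164 + 2·175 = 186.
Buyers absorb 186 only when they pay pb = 420 − (5/3)·186 = 110.
s = ps − pb = 175 − 110 = 65.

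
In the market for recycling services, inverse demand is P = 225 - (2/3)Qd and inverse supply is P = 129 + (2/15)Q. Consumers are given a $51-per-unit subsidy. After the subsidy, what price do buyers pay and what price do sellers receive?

Buyers pay $102.5; sellers receive $153.5

Pre-subsidy: 225 - (2/3)Q = 129 + (2/15)Q gives Q* = 120 and P* = 145.
With the rebate, buyers effectively pay Pb = Ps − 51, where Ps is the price sellers receive.
On the curves, Pb = 225 - (2/3)Q and Ps = 129 + (2/15)Q; the wedge Ps − Pb = 51 gives 129 + (2/15)Q − (225 - (2/3)Q) = 51, so Q' = 183.75.
Then Pb = 225 − (2/3)·183.75 = 102.5 and Ps = 129 + (2/15)·183.75 = 153.5.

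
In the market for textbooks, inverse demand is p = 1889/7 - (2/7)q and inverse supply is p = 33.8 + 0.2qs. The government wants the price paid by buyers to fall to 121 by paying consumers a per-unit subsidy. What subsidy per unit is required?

At a buyer price of 121, quantity demanded is 944.5 − 3.5·121 = 521.
Sellers supply 521 only when they receive ps = 33.8 + 0.2·521 = 138.
s = ps − pb = 138 − 121 = 17.

Required subsidy s = 17 per unit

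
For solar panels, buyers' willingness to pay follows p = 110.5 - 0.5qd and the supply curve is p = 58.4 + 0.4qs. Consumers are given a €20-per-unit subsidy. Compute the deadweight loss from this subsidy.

Pre-subsidy: 110.5 - 0.5q = 58.4 + 0.4q gives q* = 521/9 and p* = 734/9.
With the rebate, buyers effectively pay pb = ps − 20, where ps is the price sellers receive.
On the curves, pb = 110.5 - 0.5q and ps = 58.4 + 0.4q; the wedge ps − pb = 20 gives 58.4 + 0.4q − (110.5 - 0.5q) = 20, so q' = 721/9.
Then pb = 110.5 − 0.5·(721/9) = 634/9 and ps = 58.4 + 0.4·(721/9) = 814/9.
The subsidy expands output by 721/9 − 521/9 = 200/9 past the efficient level; on those units the gap between marginal cost and willingness to pay runs from 0 up to 20.
DWL = ½ × 20 × 200/9 = 2000/9.

Deadweight loss = 2000/9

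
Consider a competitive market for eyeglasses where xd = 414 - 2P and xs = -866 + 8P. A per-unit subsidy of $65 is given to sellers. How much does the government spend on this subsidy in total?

Pre-subsidy: 414 - 2P = -866 + 8P gives P* = 128, x* = 158.
With the subsidy, sellers receive Ps = Pb + 65 for each unit, where Pb is the price buyers pay.
Supply in terms of Pb becomes xs = -866 + 8(Pb + 65) = -346 + 8Pb. Setting this equal to demand: 414 - 2Pb = -346 + 8Pb, so Pb = 76.
Sellers receive Ps = 76 + 65 = 141; x' = 414 − 2·76 = 262.
Government outlay = subsidy × quantity = 65 × 262 = 17030.

Government cost = $17030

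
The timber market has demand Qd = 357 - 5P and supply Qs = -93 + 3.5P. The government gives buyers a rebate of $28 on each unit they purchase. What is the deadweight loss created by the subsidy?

Deadweight loss = 13720/17

Pre-subsidy: 357 - 5P = -93 + 3.5P gives P* = 900/17, Q* = 1569/17.
With the rebate, buyers effectively pay Pb = Ps − 28, where Ps is the price sellers receive.
Demand in terms of Ps becomes Qd = 357 − 5(Ps − 28) = 497 - 5Ps. Setting this equal to supply: 497 - 5Ps = -93 + 3.5Ps, so Ps = 1180/17.
Buyers pay Pb = 1180/17 − 28 = 704/17; Q' = -93 + 3.5·(1180/17) = 2549/17.
The subsidy expands output by 2549/17 − 1569/17 = 980/17 past the efficient level; on those units the gap between marginal cost and willingness to pay runs from 0 up to 28.
DWL = ½ × 28 × 980/17 = 13720/17.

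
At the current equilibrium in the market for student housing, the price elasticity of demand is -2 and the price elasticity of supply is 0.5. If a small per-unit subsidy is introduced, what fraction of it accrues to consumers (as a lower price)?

For a small subsidy around the equilibrium, the benefit split depends on the relative slopes, which at a point are proportional to the elasticities.
Buyer share = εs/(εs + |εd|) = 0.5/(0.5 + 2) = 0.2; seller share = |εd|/(εs + |εd|) = 0.8.

Consumer share = 0.2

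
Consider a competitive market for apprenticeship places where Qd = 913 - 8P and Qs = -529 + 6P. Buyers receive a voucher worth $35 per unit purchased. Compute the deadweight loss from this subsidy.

Deadweight loss = $2100

Pre-subsidy: 913 - 8P = -529 + 6P gives P* = 103, Q* = 89.
With the rebate, buyers effectively pay Pb = Ps − 35, where Ps is the price sellers receive.
Demand in terms of Ps becomes Qd = 913 − 8(Ps − 35) = 1193 - 8Ps. Setting this equal to supply: 1193 - 8Ps = -529 + 6Ps, so Ps = 123.
Buyers pay Pb = 123 − 35 = 88; Q' = -529 + 6·123 = 209.
The subsidy expands output by 209 − 89 = 120 past the efficient level; on those units the gap between marginal cost and willingness to pay runs from 0 up to 35.
DWL = ½ × 35 × 120 = 2100.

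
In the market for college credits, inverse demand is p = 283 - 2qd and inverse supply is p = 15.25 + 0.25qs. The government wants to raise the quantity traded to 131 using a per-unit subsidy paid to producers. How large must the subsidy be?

At q = 131, from the demand curve buyers pay pb = 283 − 2·131 = 21; from the supply curve sellers need ps = 15.25 + 0.25·131 = 48.
The subsidy must fill the gap: s = ps − pb = 48 − 21 = 27.

Required subsidy s = 27 per unit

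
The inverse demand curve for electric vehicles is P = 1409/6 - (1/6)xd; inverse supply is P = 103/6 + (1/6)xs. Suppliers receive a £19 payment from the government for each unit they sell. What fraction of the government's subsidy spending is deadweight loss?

DWL / government spending = 57/1420

Pre-subsidy: 1409/6 - (1/6)x = 103/6 + (1/6)x gives x* = 653 and P* = 126.
With the subsidy, sellers receive Ps = Pb + 19 for each unit, where Pb is the price buyers pay.
On the curves, Pb = 1409/6 - (1/6)x and Ps = 103/6 + (1/6)x; the wedge Ps − Pb = 19 gives 103/6 + (1/6)x − (1409/6 - (1/6)x) = 19, so x' = 710.
Then Pb = 1409/6 − (1/6)·710 = 116.5 and Ps = 103/6 + (1/6)·710 = 135.5.
ΔCS = ½(653 + 710)(126 − 116.5) = 6474.25; ΔPS = ½(653 + 710)(135.5 − 126) = 6474.25.
Government spending = 19 × 710 = 13490.
DWL = ½ × 19 × (710 − 653) = 541.5; fraction = 541.5 / 13490 = 57/1420.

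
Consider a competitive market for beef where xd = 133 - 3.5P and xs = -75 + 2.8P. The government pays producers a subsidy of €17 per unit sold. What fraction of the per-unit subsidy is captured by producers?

Producer share = 5/9

Pre-subsidy: 133 - 3.5P = -75 + 2.8P gives P* = 2080/63, x* = 157/9.
With the subsidy, sellers receive Ps = Pb + 17 for each unit, where Pb is the price buyers pay.
Supply in terms of Pb becomes xs = -75 + 2.8(Pb + 17) = -27.4 + 2.8Pb. Setting this equal to demand: 133 - 3.5Pb = -27.4 + 2.8Pb, so Pb = 1604/63.
Sellers receive Ps = 1604/63 + 17 = 2675/63; x' = 133 − 3.5·(1604/63) = 395/9.
Buyers' price falls by P* − Pb = 2080/63 − 1604/63 = 68/9; sellers' price rises by Ps − P* = 2675/63 − 2080/63 = 85/9.
So producers capture (85/9)/17 = 5/9 of each unit of subsidy.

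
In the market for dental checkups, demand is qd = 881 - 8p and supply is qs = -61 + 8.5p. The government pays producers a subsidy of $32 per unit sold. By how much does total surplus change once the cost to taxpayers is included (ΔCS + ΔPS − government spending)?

Pre-subsidy: 881 - 8p = -61 + 8.5p gives p* = 628/11, q* = 4667/11.
With the subsidy, sellers receive ps = pb + 32 for each unit, where pb is the price buyers pay.
Supply in terms of pb becomes qs = -61 + 8.5(pb + 32) = 211 + 8.5pb. Setting this equal to demand: 881 - 8pb = 211 + 8.5pb, so pb = 1340/33.
Sellers receive ps = 1340/33 + 32 = 2396/33; q' = 881 − 8·(1340/33) = 18353/33.
ΔCS = ½(4667/11 + 18353/33)(628/11 − 1340/33) = 8800288/1089; ΔPS = ½(4667/11 + 18353/33)(2396/33 − 628/11) = 8282624/1089.
Government spending = 32 × 18353/33 = 587296/33.
Net change = 8800288/1089 + 8282624/1089 − 587296/33 = -69632/33. The loss equals the DWL triangle ½·32·4352/33.

Net change in total surplus = -69632/33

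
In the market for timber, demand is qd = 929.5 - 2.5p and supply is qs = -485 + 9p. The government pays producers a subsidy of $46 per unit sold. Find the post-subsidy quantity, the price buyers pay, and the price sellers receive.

Pre-subsidy: 929.5 - 2.5p = -485 + 9p gives p* = 123, q* = 622.
With the subsidy, sellers receive ps = pb + 46 for each unit, where pb is the price buyers pay.
Supply in terms of pb becomes qs = -485 + 9(pb + 46) = -71 + 9pb. Setting this equal to demand: 929.5 - 2.5pb = -71 + 9pb, so pb = 87.
Sellers receive ps = 87 + 46 = 133; q' = 929.5 − 2.5·87 = 712.

q' = 712; buyers pay $87; sellers receive $133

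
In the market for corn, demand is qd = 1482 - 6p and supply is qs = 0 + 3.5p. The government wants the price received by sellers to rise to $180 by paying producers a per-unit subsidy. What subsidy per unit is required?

At a seller price of 180, quantity supplied is 0 + 3.5·180 = 630.
Buyers absorb 630 only when they pay pb with 1482 − 6·pb = 630, i.e. pb = 142.
s = ps − pb = 180 − 142 = 38.

Required subsidy s = $38 per unit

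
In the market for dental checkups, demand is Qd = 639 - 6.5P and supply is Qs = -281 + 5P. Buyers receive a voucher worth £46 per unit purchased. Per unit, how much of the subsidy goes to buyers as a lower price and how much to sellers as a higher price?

Pre-subsidy: 639 - 6.5P = -281 + 5P gives P* = 80, Q* = 119.
With the rebate, buyers effectively pay Pb = Ps − 46, where Ps is the price sellers receive.
Demand in terms of Ps becomes Qd = 639 − 6.5(Ps − 46) = 938 - 6.5Ps. Setting this equal to supply: 938 - 6.5Ps = -281 + 5Ps, so Ps = 106.
Buyers pay Pb = 106 − 46 = 60; Q' = -281 + 5·106 = 249.
Buyers' price falls by P* − Pb = 80 − 60 = 20; sellers' price rises by Ps − P* = 106 − 80 = 26.

Buyers gain £20 per unit; sellers gain £26 per unit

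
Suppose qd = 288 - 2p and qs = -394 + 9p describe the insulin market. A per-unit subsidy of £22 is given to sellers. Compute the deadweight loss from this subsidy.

Deadweight loss = £396

Pre-subsidy: 288 - 2p = -394 + 9p gives p* = 62, q* = 164.
With the subsidy, sellers receive ps = pb + 22 for each unit, where pb is the price buyers pay.
Supply in terms of pb becomes qs = -394 + 9(pb + 22) = -196 + 9pb. Setting this equal to demand: 288 - 2pb = -196 + 9pb, so pb = 44.
Sellers receive ps = 44 + 22 = 66; q' = 288 − 2·44 = 200.
The subsidy expands output by 200 − 164 = 36 past the efficient level; on those units the gap between marginal cost and willingness to pay runs from 0 up to 22.
DWL = ½ × 22 × 36 = 396.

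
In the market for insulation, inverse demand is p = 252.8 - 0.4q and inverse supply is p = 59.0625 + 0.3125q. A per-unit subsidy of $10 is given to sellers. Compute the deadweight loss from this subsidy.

Pre-subsidy: 252.8 - 0.4q = 59.0625 + 0.3125q gives q* = 15499/57 and p* = 8210/57.
With the subsidy, sellers receive ps = pb + 10 for each unit, where pb is the price buyers pay.
On the curves, pb = 252.8 - 0.4q and ps = 59.0625 + 0.3125q; the wedge ps − pb = 10 gives 59.0625 + 0.3125q − (252.8 - 0.4q) = 10, so q' = 5433/19.
Then pb = 252.8 − 0.4·(5433/19) = 2630/19 and ps = 59.0625 + 0.3125·(5433/19) = 2820/19.
The subsidy expands output by 5433/19 − 15499/57 = 800/57 past the efficient level; on those units the gap between marginal cost and willingness to pay runs from 0 up to 10.
DWL = ½ × 10 × 800/57 = 4000/57.

Deadweight loss = 4000/57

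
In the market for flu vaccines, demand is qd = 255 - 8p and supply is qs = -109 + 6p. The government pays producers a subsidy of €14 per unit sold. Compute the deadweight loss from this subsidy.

Deadweight loss = €336

Pre-subsidy: 255 - 8p = -109 + 6p gives p* = 26, q* = 47.
With the subsidy, sellers receive ps = pb + 14 for each unit, where pb is the price buyers pay.
Supply in terms of pb becomes qs = -109 + 6(pb + 14) = -25 + 6pb. Setting this equal to demand: 255 - 8pb = -25 + 6pb, so pb = 20.
Sellers receive ps = 20 + 14 = 34; q' = 255 − 8·20 = 95.
The subsidy expands output by 95 − 47 = 48 past the efficient level; on those units the gap between marginal cost and willingness to pay runs from 0 up to 14.
DWL = ½ × 14 × 48 = 336.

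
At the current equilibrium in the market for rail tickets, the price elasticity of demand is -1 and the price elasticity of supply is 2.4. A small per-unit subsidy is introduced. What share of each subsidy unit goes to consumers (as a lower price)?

Consumer share = 12/17

For a small subsidy around the equilibrium, the benefit split depends on the relative slopes, which at a point are proportional to the elasticities.
Buyer share = εs/(εs + |εd|) = 2.4/(2.4 + 1) = 12/17; seller share = |εd|/(εs + |εd|) = 5/17.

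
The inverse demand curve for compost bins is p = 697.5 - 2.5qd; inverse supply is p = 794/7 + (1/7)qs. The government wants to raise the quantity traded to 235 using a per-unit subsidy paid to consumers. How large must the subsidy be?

At q = 235, from the demand curve buyers pay pb = 697.5 − 2.5·235 = 110; from the supply curve sellers need ps = 794/7 + (1/7)·235 = 147.
The subsidy must fill the gap: s = ps − pb = 147 − 110 = 37.

Required subsidy s = 37 per unit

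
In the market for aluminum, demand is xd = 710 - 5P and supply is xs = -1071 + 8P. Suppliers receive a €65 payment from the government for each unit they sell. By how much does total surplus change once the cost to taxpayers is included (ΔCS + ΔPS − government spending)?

Net change in total surplus = -€6500

Pre-subsidy: 710 - 5P = -1071 + 8P gives P* = 137, x* = 25.
With the subsidy, sellers receive Ps = Pb + 65 for each unit, where Pb is the price buyers pay.
Supply in terms of Pb becomes xs = -1071 + 8(Pb + 65) = -551 + 8Pb. Setting this equal to demand: 710 - 5Pb = -551 + 8Pb, so Pb = 97.
Sellers receive Ps = 97 + 65 = 162; x' = 710 − 5·97 = 225.
ΔCS = ½(25 + 225)(137 − 97) = 5000; ΔPS = ½(25 + 225)(162 − 137) = 3125.
Government spending = 65 × 225 = 14625.
Net change = 5000 + 3125 − 14625 = -6500. The loss equals the DWL triangle ½·65·200.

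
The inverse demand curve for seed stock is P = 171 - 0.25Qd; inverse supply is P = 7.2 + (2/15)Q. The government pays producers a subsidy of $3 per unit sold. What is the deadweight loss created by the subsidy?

Pre-subsidy: 171 - 0.25Q = 7.2 + (2/15)Q gives Q* = 9828/23 and P* = 1476/23.
With the subsidy, sellers receive Ps = Pb + 3 for each unit, where Pb is the price buyers pay.
On the curves, Pb = 171 - 0.25Q and Ps = 7.2 + (2/15)Q; the wedge Ps − Pb = 3 gives 7.2 + (2/15)Q − (171 - 0.25Q) = 3, so Q' = 10008/23.
Then Pb = 171 − 0.25·(10008/23) = 1431/23 and Ps = 7.2 + (2/15)·(10008/23) = 1500/23.
The subsidy expands output by 10008/23 − 9828/23 = 180/23 past the efficient level; on those units the gap between marginal cost and willingness to pay runs from 0 up to 3.
DWL = ½ × 3 × 180/23 = 270/23.

Deadweight loss = 270/23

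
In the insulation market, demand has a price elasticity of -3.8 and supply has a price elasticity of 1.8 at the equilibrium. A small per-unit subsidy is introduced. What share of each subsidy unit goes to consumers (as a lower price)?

Consumer share = 9/28

For a small subsidy around the equilibrium, the benefit split depends on the relative slopes, which at a point are proportional to the elasticities.
Buyer share = εs/(εs + |εd|) = 1.8/(1.8 + 3.8) = 9/28; seller share = |εd|/(εs + |εd|) = 19/28.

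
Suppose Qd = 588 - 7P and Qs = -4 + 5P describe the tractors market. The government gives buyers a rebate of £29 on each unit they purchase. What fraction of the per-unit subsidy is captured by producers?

Producer share = 7/12

Pre-subsidy: 588 - 7P = -4 + 5P gives P* = 148/3, Q* = 728/3.
With the rebate, buyers effectively pay Pb = Ps − 29, where Ps is the price sellers receive.
Demand in terms of Ps becomes Qd = 588 − 7(Ps − 29) = 791 - 7Ps. Setting this equal to supply: 791 - 7Ps = -4 + 5Ps, so Ps = 66.25.
Buyers pay Pb = 66.25 − 29 = 37.25; Q' = -4 + 5·66.25 = 327.25.
Buyers' price falls by P* − Pb = 148/3 − 37.25 = 145/12; sellers' price rises by Ps − P* = 66.25 − 148/3 = 203/12.
So producers capture (203/12)/29 = 7/12 of each unit of subsidy.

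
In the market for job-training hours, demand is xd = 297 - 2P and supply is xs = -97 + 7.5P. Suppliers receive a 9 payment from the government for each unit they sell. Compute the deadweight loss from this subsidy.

Pre-subsidy: 297 - 2P = -97 + 7.5P gives P* = 788/19, x* = 4067/19.
With the subsidy, sellers receive Ps = Pb + 9 for each unit, where Pb is the price buyers pay.
Supply in terms of Pb becomes xs = -97 + 7.5(Pb + 9) = -29.5 + 7.5Pb. Setting this equal to demand: 297 - 2Pb = -29.5 + 7.5Pb, so Pb = 653/19.
Sellers receive Ps = 653/19 + 9 = 824/19; x' = 297 − 2·(653/19) = 4337/19.
The subsidy expands output by 4337/19 − 4067/19 = 270/19 past the efficient level; on those units the gap between marginal cost and willingness to pay runs from 0 up to 9.
DWL = ½ × 9 × 270/19 = 1215/19.

Deadweight loss = 1215/19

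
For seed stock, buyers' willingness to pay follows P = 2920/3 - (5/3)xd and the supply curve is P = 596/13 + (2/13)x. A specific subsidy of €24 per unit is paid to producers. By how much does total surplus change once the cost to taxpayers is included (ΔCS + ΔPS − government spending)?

Net change in total surplus = -11232/71

Pre-subsidy: 2920/3 - (5/3)x = 596/13 + (2/13)x gives x* = 36172/71 and P* = 8820/71.
With the subsidy, sellers receive Ps = Pb + 24 for each unit, where Pb is the price buyers pay.
On the curves, Pb = 2920/3 - (5/3)x and Ps = 596/13 + (2/13)x; the wedge Ps − Pb = 24 gives 596/13 + (2/13)x − (2920/3 - (5/3)x) = 24, so x' = 37108/71.
Then Pb = 2920/3 − (5/3)·(37108/71) = 7260/71 and Ps = 596/13 + (2/13)·(37108/71) = 8964/71.
ΔCS = ½(36172/71 + 37108/71)(8820/71 − 7260/71) = 57158400/5041; ΔPS = ½(36172/71 + 37108/71)(8964/71 − 8820/71) = 5276160/5041.
Government spending = 24 × 37108/71 = 890592/71.
Net change = 57158400/5041 + 5276160/5041 − 890592/71 = -11232/71. The loss equals the DWL triangle ½·24·936/71.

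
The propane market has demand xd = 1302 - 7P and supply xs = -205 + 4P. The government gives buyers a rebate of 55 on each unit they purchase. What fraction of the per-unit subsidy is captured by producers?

Producer share = 7/11

Pre-subsidy: 1302 - 7P = -205 + 4P gives P* = 137, x* = 343.
With the rebate, buyers effectively pay Pb = Ps − 55, where Ps is the price sellers receive.
Demand in terms of Ps becomes xd = 1302 − 7(Ps − 55) = 1687 - 7Ps. Setting this equal to supply: 1687 - 7Ps = -205 + 4Ps, so Ps = 172.
Buyers pay Pb = 172 − 55 = 117; x' = -205 + 4·172 = 483.
Buyers' price falls by P* − Pb = 137 − 117 = 20; sellers' price rises by Ps − P* = 172 − 137 = 35.
So producers capture 35/55 = 7/11 of each unit of subsidy.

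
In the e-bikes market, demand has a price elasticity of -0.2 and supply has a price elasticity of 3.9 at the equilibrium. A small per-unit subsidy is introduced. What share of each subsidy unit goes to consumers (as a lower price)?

Consumer share = 39/41

For a small subsidy around the equilibrium, the benefit split depends on the relative slopes, which at a point are proportional to the elasticities.
Buyer share = εs/(εs + |εd|) = 3.9/(3.9 + 0.2) = 39/41; seller share = |εd|/(εs + |εd|) = 2/41.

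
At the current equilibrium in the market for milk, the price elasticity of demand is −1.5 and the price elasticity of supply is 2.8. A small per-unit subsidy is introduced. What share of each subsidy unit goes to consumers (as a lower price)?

Consumer share = 28/43

For a small subsidy around the equilibrium, the benefit split depends on the relative slopes, which at a point are proportional to the elasticities.
Buyer share = εs/(εs + |εd|) = 2.8/(2.8 + 1.5) = 28/43; seller share = |εd|/(εs + |εd|) = 15/43.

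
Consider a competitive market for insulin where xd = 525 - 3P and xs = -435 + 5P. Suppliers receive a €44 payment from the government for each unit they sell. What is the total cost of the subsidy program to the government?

Pre-subsidy: 525 - 3P = -435 + 5P gives P* = 120, x* = 165.
With the subsidy, sellers receive Ps = Pb + 44 for each unit, where Pb is the price buyers pay.
Supply in terms of Pb becomes xs = -435 + 5(Pb + 44) = -215 + 5Pb. Setting this equal to demand: 525 - 3Pb = -215 + 5Pb, so Pb = 92.5.
Sellers receive Ps = 92.5 + 44 = 136.5; x' = 525 − 3·92.5 = 247.5.
Government outlay = subsidy × quantity = 44 × 247.5 = 10890.

Government cost = €10890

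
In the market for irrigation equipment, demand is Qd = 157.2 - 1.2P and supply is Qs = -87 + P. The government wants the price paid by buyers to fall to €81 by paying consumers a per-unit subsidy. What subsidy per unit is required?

Required subsidy s = €66 per unit

At a buyer price of 81, quantity demanded is 157.2 − 1.2·81 = 60.
Sellers supply 60 only when they receive Ps with -87 + 1·Ps = 60, i.e. Ps = 147.
s = Ps − Pb = 147 − 81 = 66.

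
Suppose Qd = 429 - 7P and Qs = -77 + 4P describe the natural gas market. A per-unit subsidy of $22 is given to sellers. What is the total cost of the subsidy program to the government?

Government cost = $3586

Pre-subsidy: 429 - 7P = -77 + 4P gives P* = 46, Q* = 107.
With the subsidy, sellers receive Ps = Pb + 22 for each unit, where Pb is the price buyers pay.
Supply in terms of Pb becomes Qs = -77 + 4(Pb + 22) = 11 + 4Pb. Setting this equal to demand: 429 - 7Pb = 11 + 4Pb, so Pb = 38.
Sellers receive Ps = 38 + 22 = 60; Q' = 429 − 7·38 = 163.
Government outlay = subsidy × quantity = 22 × 163 = 3586.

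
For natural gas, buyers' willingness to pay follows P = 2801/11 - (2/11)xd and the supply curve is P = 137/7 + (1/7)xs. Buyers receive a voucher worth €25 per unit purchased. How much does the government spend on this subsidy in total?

Pre-subsidy: 2801/11 - (2/11)x = 137/7 + (1/7)x gives x* = 724 and P* = 123.
With the rebate, buyers effectively pay Pb = Ps − 25, where Ps is the price sellers receive.
On the curves, Pb = 2801/11 - (2/11)x and Ps = 137/7 + (1/7)x; the wedge Ps − Pb = 25 gives 137/7 + (1/7)x − (2801/11 - (2/11)x) = 25, so x' = 801.
Then Pb = 2801/11 − (2/11)·801 = 109 and Ps = 137/7 + (1/7)·801 = 134.
Government outlay = subsidy × quantity = 25 × 801 = 20025.

Government cost = €20025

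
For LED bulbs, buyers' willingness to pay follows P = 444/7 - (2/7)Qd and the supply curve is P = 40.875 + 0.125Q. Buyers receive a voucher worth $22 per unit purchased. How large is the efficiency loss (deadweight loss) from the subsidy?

Pre-subsidy: 444/7 - (2/7)Q = 40.875 + 0.125Q gives Q* = 1263/23 and P* = 1098/23.
With the rebate, buyers effectively pay Pb = Ps − 22, where Ps is the price sellers receive.
On the curves, Pb = 444/7 - (2/7)Q and Ps = 40.875 + 0.125Q; the wedge Ps − Pb = 22 gives 40.875 + 0.125Q − (444/7 - (2/7)Q) = 22, so Q' = 2495/23.
Then Pb = 444/7 − (2/7)·(2495/23) = 746/23 and Ps = 40.875 + 0.125·(2495/23) = 1252/23.
The subsidy expands output by 2495/23 − 1263/23 = 1232/23 past the efficient level; on those units the gap between marginal cost and willingness to pay runs from 0 up to 22.
DWL = ½ × 22 × 1232/23 = 13552/23.

Deadweight loss = 13552/23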